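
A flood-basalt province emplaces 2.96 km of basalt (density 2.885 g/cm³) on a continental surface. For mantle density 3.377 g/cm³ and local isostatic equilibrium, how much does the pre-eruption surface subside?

Subaerial loading: s = t ρ_load / ρ_m.
s = 2.96 km × 2.885/3.377 = 2.53 km.

2.53 km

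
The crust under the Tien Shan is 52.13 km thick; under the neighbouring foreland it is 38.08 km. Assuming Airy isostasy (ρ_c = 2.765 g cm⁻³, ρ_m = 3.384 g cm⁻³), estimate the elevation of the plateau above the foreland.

2.57 km

Excess crust Δ = 52.13 km − 38.08 km = 14.05 km, split between elevation h and root r with h + r = Δ.
Airy balance ρ_c h = (ρ_m − ρ_c) r gives r = h ρ_c/(ρ_m − ρ_c), so h (1 + ρ_c/(ρ_m − ρ_c)) = Δ, i.e. h = Δ (ρ_m − ρ_c)/ρ_m.
h = 14.05 km × 0.619/3.384 = 2.57 km.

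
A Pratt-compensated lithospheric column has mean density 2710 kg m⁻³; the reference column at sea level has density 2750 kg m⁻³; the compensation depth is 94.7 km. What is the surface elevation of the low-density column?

1.4 km

ρ_ref D = ρ (D + h) → h = D (ρ_ref − ρ)/ρ.
h = 94.7 km × (2750 − 2710)/2710 = 1.4 km.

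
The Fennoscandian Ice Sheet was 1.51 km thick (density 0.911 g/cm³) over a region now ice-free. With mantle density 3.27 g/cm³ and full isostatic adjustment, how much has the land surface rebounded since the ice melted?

0.421 km

Removing the load lets mantle flow back in; uplift u satisfies ρ_ice t = ρ_m u.
u = t ρ_ice/ρ_m = 1.51 km × 0.911/3.27 = 0.421 km.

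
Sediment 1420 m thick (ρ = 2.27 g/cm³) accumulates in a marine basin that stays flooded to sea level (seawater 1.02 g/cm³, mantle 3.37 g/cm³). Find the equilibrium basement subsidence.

Submarine loading: the sediment displaces seawater, and the subsidence is in turn flooded, so s (ρ_m − ρ_w) = t (ρ_sed − ρ_w).
s = 1420 m × (2.27 − 1.02) / (3.37 − 1.02) = 755 m.

755 m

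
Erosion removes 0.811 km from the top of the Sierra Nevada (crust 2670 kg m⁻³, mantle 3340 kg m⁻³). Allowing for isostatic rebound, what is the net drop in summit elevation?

0.163 km

Rebound u = e ρ_c/ρ_m = 0.811 km × 2670/3340 = 0.6483 km.
Net surface drop = e − u = 0.811 km − 0.6483 km = e (ρ_m − ρ_c)/ρ_m = 0.163 km.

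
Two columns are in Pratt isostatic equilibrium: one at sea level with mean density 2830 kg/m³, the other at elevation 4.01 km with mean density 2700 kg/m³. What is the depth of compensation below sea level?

ρ_ref D = ρ (D + h) → D (ρ_ref − ρ) = ρ h.
D = ρ h/(ρ_ref − ρ) = 2700 × 4.01 km/(2830 − 2700) = 83.3 km.

83.3 km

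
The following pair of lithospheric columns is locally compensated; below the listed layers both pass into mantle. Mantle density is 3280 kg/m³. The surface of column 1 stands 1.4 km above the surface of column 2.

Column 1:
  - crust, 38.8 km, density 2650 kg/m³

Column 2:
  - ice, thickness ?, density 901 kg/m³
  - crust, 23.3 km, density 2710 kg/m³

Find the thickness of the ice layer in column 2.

2.76 km

Take the compensation level at the base of the deeper column (depth z_c below the surface of column 1) and equate Σ ρ_i t_i down to z_c; mantle fills any gap and the z_c terms cancel.
Column 1: 38.8×2650 + (z_c − 38.8)×3280
Column 2: 1.4×0 + x×901 + 23.3×2710 + (z_c − 1.4 − 23.3 − x)×3280
The z_c×3280 term appears on both sides and cancels. Collect the known terms of each column as K = Σ(ρt)_known − 3280 × (depth of known layers): K_1 = 102820 − 3280×38.8 = −24444; K_2 = 63143 − 3280×(1.4 + 23.3) = −17873.
Balance: K_1 = K_2 − x×(3280 − 901), so x = (K_2 − K_1)/(3280 − 901) = 6571/2379 = 2.76 km.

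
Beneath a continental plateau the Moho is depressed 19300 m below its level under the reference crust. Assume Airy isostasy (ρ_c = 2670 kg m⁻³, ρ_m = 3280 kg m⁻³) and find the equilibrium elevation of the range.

By Archimedes' principle applied to the lithosphere: ρ_c h = (ρ_m − ρ_c) r.
h = r (ρ_m − ρ_c) / ρ_c = 19300 m × (3280 − 2670) / 2670 = 4410 m.

4410 m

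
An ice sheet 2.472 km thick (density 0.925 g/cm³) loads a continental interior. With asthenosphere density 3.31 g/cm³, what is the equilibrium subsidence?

0.691 km

Equating mass per unit area of the two columns: the ice load ρ_ice t is balanced by mantle displaced below, ρ_m s.
s = t ρ_ice / ρ_m = 2.472 km × 0.925/3.31 = 0.691 km.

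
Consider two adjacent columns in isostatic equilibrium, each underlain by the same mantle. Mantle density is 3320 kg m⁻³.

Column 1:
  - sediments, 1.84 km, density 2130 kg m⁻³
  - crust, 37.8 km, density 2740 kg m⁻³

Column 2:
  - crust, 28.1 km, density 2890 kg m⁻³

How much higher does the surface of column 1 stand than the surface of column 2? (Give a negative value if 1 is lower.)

3.62 km

For any compensation level in the mantle, the mantle terms cancel and isostasy reduces to e = (Σt_1 − Σt_2) − (Σ(ρt)_1 − Σ(ρt)_2) / ρ_m.
Σt_1 = 39.64 km; Σt_2 = 28.1 km; Σ(ρt)_1 = 107491.2; Σ(ρt)_2 = 81209 (in km·kg m⁻³).
e = (39.64 − 28.1) − (107491.2 − 81209) / 3320 = 3.62 km.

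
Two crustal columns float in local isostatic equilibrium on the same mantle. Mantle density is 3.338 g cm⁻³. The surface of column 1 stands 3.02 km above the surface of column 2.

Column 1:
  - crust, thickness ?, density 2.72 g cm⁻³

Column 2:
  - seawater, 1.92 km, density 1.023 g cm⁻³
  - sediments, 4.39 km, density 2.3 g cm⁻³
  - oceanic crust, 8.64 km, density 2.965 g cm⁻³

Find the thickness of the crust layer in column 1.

36.1 km

Take the compensation level at the base of the deeper column (depth z_c below the surface of column 1) and equate Σ ρ_i t_i down to z_c; mantle fills any gap and the z_c terms cancel.
Column 1: x×2.72 + (z_c − 0 − x)×3.338
Column 2: 3.02×0 + 1.92×1.023 + 4.39×2.3 + 8.64×2.965 + (z_c − 3.02 − 14.95)×3.338
The z_c×3.338 term appears on both sides and cancels. Collect the known terms of each column as K = Σ(ρt)_known − 3.338 × (depth of known layers): K_1 = 0 − 3.338×0 = 0; K_2 = 37.67876 − 3.338×(3.02 + 14.95) = −22.3051.
Balance: K_1 − x×(3.338 − 2.72) = K_2, so x = (K_1 − K_2)/(3.338 − 2.72) = 22.3051/0.618 = 36.1 km.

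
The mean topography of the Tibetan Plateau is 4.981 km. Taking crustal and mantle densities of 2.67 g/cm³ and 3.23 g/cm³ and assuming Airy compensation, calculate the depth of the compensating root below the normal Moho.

For local isostatic compensation: the weight of the topography is balanced by the buoyancy of the root, ρ_c h = (ρ_m − ρ_c) r.
r = h · ρ_c / (ρ_m − ρ_c) = 4.981 km × 2.67 / (3.23 − 2.67) = 23.7 km.

23.7 km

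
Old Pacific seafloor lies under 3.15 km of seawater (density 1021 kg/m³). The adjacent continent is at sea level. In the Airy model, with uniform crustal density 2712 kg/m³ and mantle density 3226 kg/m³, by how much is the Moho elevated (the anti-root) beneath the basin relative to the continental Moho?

10.4 km

In Airy isostatic equilibrium: replacing crust with seawater at the top is compensated by replacing crust with mantle at the base: d (ρ_c − ρ_w) = a (ρ_m − ρ_c).
a = d (ρ_c − ρ_w)/(ρ_m − ρ_c) = 3.15 km × 1691/514 = 10.4 km.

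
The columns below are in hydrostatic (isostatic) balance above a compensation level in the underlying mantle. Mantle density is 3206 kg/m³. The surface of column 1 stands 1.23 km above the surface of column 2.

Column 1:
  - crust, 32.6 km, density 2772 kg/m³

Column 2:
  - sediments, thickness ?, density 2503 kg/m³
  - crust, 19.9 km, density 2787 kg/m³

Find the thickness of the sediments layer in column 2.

Take the compensation level at the base of the deeper column (depth z_c below the surface of column 1) and equate Σ ρ_i t_i down to z_c; mantle fills any gap and the z_c terms cancel.
Column 1: 32.6×2772 + (z_c − 32.6)×3206
Column 2: 1.23×0 + x×2503 + 19.9×2787 + (z_c − 1.23 − 19.9 − x)×3206
The z_c×3206 term appears on both sides and cancels. Collect the known terms of each column as K = Σ(ρt)_known − 3206 × (depth of known layers): K_1 = 90367.2 − 3206×32.6 = −14148.4; K_2 = 55461.3 − 3206×(1.23 + 19.9) = −12281.48.
Balance: K_1 = K_2 − x×(3206 − 2503), so x = (K_2 − K_1)/(3206 − 2503) = 1866.92/703 = 2.66 km.

2.66 km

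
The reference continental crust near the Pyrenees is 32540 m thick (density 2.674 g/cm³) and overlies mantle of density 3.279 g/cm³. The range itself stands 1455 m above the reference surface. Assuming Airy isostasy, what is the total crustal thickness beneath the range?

Root depth r = h ρ_c / (ρ_m − ρ_c) = 1455 m × 2.674 / 0.605 = 6431 m.
Total thickness = T + h + r = 32540 m + 1455 m + 6431 m = 40400 m.

40400 m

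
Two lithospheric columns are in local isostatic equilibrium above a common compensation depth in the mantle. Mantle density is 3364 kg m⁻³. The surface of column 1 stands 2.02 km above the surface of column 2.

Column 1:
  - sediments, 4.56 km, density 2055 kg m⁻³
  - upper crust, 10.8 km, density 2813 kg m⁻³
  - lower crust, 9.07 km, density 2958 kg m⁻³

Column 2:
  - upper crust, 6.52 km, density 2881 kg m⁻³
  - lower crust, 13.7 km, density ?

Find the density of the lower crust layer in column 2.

2950 kg m⁻³

Take the compensation level at the base of the deeper column (depth z_c below the surface of column 1) and equate Σ ρ_i t_i down to z_c; mantle fills any gap and the z_c terms cancel.
Column 1: 4.56×2055 + 10.8×2813 + 9.07×2958 + (z_c − 24.43)×3364
Column 2: 2.02×0 + 6.52×2881 + 13.7×ρ + (z_c − 2.02 − 20.22)×3364
The z_c×3364 term appears on both sides and cancels. Collect the known terms of each column as K = Σ(ρt)_known − 3364 × (depth of known layers): K_1 = 66580.26 − 3364×24.43 = −15602.26; K_2 = 18784.12 − 3364×(2.02 + 20.22) = −56031.24.
Balance: K_1 = K_2 + 13.7×ρ, so ρ = (K_1 − K_2)/13.7 = 40429/13.7 = 2950 kg m⁻³.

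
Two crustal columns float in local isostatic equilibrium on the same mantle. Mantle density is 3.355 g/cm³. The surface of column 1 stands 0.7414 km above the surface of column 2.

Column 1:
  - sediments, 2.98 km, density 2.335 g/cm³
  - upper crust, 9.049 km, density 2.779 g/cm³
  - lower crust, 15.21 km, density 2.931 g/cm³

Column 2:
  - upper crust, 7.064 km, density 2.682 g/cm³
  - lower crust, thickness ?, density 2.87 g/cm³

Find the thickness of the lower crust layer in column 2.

Take the compensation level at the base of the deeper column (depth z_c below the surface of column 1) and equate Σ ρ_i t_i down to z_c; mantle fills any gap and the z_c terms cancel.
Column 1: 2.98×2.335 + 9.049×2.779 + 15.21×2.931 + (z_c − 27.239)×3.355
Column 2: 0.7414×0 + 7.064×2.682 + x×2.87 + (z_c − 0.7414 − 7.064 − x)×3.355
The z_c×3.355 term appears on both sides and cancels. Collect the known terms of each column as K = Σ(ρt)_known − 3.355 × (depth of known layers): K_1 = 76.685981 − 3.355×27.239 = −14.700864; K_2 = 18.945648 − 3.355×(0.7414 + 7.064) = −7.241469.
Balance: K_1 = K_2 − x×(3.355 − 2.87), so x = (K_2 − K_1)/(3.355 − 2.87) = 7.45939/0.485 = 15.4 km.

15.4 km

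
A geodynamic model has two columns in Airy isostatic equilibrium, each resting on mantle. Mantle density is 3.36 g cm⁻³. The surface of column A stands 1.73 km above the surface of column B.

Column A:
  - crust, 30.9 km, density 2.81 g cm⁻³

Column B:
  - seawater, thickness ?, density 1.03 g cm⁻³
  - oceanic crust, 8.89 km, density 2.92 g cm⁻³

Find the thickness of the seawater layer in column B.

3.12 km

Take the compensation level at the base of the deeper column (depth z_c below the surface of column A) and equate Σ ρ_i t_i down to z_c; mantle fills any gap and the z_c terms cancel.
Column A: 30.9×2.81 + (z_c − 30.9)×3.36
Column B: 1.73×0 + x×1.03 + 8.89×2.92 + (z_c − 1.73 − 8.89 − x)×3.36
The z_c×3.36 term appears on both sides and cancels. Collect the known terms of each column as K = Σ(ρt)_known − 3.36 × (depth of known layers): K_A = 86.829 − 3.36×30.9 = −16.995; K_B = 25.9588 − 3.36×(1.73 + 8.89) = −9.7244.
Balance: K_A = K_B − x×(3.36 − 1.03), so x = (K_B − K_A)/(3.36 − 1.03) = 7.2706/2.33 = 3.12 km.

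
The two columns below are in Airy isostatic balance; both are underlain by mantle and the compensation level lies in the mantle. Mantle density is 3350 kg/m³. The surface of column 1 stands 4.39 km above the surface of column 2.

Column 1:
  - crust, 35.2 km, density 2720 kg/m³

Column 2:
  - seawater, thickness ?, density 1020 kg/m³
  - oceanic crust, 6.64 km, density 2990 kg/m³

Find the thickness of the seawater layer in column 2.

2.18 km

Take the compensation level at the base of the deeper column (depth z_c below the surface of column 1) and equate Σ ρ_i t_i down to z_c; mantle fills any gap and the z_c terms cancel.
Column 1: 35.2×2720 + (z_c − 35.2)×3350
Column 2: 4.39×0 + x×1020 + 6.64×2990 + (z_c − 4.39 − 6.64 − x)×3350
The z_c×3350 term appears on both sides and cancels. Collect the known terms of each column as K = Σ(ρt)_known − 3350 × (depth of known layers): K_1 = 95744 − 3350×35.2 = −22176; K_2 = 19853.6 − 3350×(4.39 + 6.64) = −17096.9.
Balance: K_1 = K_2 − x×(3350 − 1020), so x = (K_2 − K_1)/(3350 − 1020) = 5079.1/2330 = 2.18 km.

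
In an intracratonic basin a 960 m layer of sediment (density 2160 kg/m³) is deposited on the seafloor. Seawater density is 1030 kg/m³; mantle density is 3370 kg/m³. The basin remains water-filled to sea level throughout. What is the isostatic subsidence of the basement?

464 m

Submarine loading: the sediment displaces seawater, and the subsidence is in turn flooded, so s (ρ_m − ρ_w) = t (ρ_sed − ρ_w).
s = 960 m × (2160 − 1030) / (3370 − 1030) = 464 m.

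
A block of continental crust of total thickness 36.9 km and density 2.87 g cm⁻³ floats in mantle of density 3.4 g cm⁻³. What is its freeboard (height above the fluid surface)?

5.75 km

Floating equilibrium: submerged depth d = t ρ_obj/ρ_fluid = 36.9 km × 2.87/3.4 = 31.15 km.
Freeboard = t − d = 36.9 km − 31.15 km = 5.75 km.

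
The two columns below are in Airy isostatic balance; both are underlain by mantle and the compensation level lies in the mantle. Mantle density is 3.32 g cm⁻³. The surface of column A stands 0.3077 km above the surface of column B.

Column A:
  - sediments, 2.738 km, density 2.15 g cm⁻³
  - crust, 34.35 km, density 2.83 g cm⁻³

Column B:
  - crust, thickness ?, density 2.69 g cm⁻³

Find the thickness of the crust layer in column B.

Take the compensation level at the base of the deeper column (depth z_c below the surface of column A) and equate Σ ρ_i t_i down to z_c; mantle fills any gap and the z_c terms cancel.
Column A: 2.738×2.15 + 34.35×2.83 + (z_c − 37.088)×3.32
Column B: 0.3077×0 + x×2.69 + (z_c − 0.3077 − 0 − x)×3.32
The z_c×3.32 term appears on both sides and cancels. Collect the known terms of each column as K = Σ(ρt)_known − 3.32 × (depth of known layers): K_A = 103.0972 − 3.32×37.088 = −20.03496; K_B = 0 − 3.32×(0.3077 + 0) = −1.021564.
Balance: K_A = K_B − x×(3.32 − 2.69), so x = (K_B − K_A)/(3.32 − 2.69) = 19.0134/0.63 = 30.2 km.

30.2 km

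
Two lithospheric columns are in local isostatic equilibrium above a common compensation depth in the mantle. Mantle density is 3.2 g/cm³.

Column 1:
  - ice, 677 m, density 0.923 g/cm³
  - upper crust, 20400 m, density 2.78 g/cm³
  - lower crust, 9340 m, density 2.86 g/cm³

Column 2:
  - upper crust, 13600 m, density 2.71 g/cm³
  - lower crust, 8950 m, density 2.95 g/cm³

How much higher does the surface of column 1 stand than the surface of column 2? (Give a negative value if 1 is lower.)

For any compensation level in the mantle, the mantle terms cancel and isostasy reduces to e = (Σt_1 − Σt_2) − (Σ(ρt)_1 − Σ(ρt)_2) / ρ_m.
Σt_1 = 30417 m; Σt_2 = 22550 m; Σ(ρt)_1 = 84049.271; Σ(ρt)_2 = 63258.5 (in m·g/cm³).
e = (30417 − 22550) − (84049.271 − 63258.5) / 3.2 = 1370 m.

1370 m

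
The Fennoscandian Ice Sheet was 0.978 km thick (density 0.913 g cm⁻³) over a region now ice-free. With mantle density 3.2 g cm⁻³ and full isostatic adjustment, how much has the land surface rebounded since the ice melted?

Removing the load lets mantle flow back in; uplift u satisfies ρ_ice t = ρ_m u.
u = t ρ_ice/ρ_m = 0.978 km × 0.913/3.2 = 0.279 km.

0.279 km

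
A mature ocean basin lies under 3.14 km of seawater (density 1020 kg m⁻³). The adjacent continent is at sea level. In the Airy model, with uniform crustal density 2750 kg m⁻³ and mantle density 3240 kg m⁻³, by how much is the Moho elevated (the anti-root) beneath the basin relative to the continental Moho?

11.1 km

For local isostatic compensation: replacing crust with seawater at the top is compensated by replacing crust with mantle at the base: d (ρ_c − ρ_w) = a (ρ_m − ρ_c).
a = d (ρ_c − ρ_w)/(ρ_m − ρ_c) = 3.14 km × 1730/490 = 11.1 km.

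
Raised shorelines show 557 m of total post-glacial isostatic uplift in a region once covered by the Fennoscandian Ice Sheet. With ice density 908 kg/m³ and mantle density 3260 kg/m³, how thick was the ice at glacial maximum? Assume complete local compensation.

2000 m

u = t ρ_ice/ρ_m → t = u ρ_m/ρ_ice = 557 m × 3260/908 = 2000 m.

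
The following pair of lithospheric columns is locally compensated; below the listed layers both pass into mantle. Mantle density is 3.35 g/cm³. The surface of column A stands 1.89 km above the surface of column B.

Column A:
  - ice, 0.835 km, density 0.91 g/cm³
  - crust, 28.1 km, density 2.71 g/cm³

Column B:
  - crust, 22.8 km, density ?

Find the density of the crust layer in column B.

Take the compensation level at the base of the deeper column (depth z_c below the surface of column A) and equate Σ ρ_i t_i down to z_c; mantle fills any gap and the z_c terms cancel.
Column A: 0.835×0.91 + 28.1×2.71 + (z_c − 28.935)×3.35
Column B: 1.89×0 + 22.8×ρ + (z_c − 1.89 − 22.8)×3.35
The z_c×3.35 term appears on both sides and cancels. Collect the known terms of each column as K = Σ(ρt)_known − 3.35 × (depth of known layers): K_A = 76.91085 − 3.35×28.935 = −20.0214; K_B = 0 − 3.35×(1.89 + 22.8) = −82.7115.
Balance: K_A = K_B + 22.8×ρ, so ρ = (K_A − K_B)/22.8 = 62.6901/22.8 = 2.75 g/cm³.

2.75 g/cm³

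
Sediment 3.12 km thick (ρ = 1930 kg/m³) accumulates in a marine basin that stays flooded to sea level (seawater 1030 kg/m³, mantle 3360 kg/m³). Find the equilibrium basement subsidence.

1.21 km

Submarine loading: the sediment displaces seawater, and the subsidence is in turn flooded, so s (ρ_m − ρ_w) = t (ρ_sed − ρ_w).
s = 3.12 km × (1930 − 1030) / (3360 − 1030) = 1.21 km.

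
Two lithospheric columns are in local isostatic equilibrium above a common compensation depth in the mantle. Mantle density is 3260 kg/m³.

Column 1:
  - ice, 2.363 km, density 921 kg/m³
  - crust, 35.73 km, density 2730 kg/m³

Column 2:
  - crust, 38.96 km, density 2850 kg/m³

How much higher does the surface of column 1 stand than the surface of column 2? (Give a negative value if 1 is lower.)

2.6 km

For any compensation level in the mantle, the mantle terms cancel and isostasy reduces to e = (Σt_1 − Σt_2) − (Σ(ρt)_1 − Σ(ρt)_2) / ρ_m.
Σt_1 = 38.093 km; Σt_2 = 38.96 km; Σ(ρt)_1 = 99719.223; Σ(ρt)_2 = 111036 (in km·kg/m³).
e = (38.093 − 38.96) − (99719.223 − 111036) / 3260 = 2.6 km.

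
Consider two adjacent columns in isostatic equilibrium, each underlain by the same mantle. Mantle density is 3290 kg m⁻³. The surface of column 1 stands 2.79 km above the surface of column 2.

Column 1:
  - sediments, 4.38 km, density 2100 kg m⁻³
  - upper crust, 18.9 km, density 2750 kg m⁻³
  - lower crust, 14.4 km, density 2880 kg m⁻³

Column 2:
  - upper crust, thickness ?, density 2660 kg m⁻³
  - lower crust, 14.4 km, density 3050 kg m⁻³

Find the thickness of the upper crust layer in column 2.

Take the compensation level at the base of the deeper column (depth z_c below the surface of column 1) and equate Σ ρ_i t_i down to z_c; mantle fills any gap and the z_c terms cancel.
Column 1: 4.38×2100 + 18.9×2750 + 14.4×2880 + (z_c − 37.68)×3290
Column 2: 2.79×0 + x×2660 + 14.4×3050 + (z_c − 2.79 − 14.4 − x)×3290
The z_c×3290 term appears on both sides and cancels. Collect the known terms of each column as K = Σ(ρt)_known − 3290 × (depth of known layers): K_1 = 102645 − 3290×37.68 = −21322.2; K_2 = 43920 − 3290×(2.79 + 14.4) = −12635.1.
Balance: K_1 = K_2 − x×(3290 − 2660), so x = (K_2 − K_1)/(3290 − 2660) = 8687.1/630 = 13.8 km.

13.8 km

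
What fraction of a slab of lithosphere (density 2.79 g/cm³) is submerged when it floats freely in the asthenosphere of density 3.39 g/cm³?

Submerged fraction = ρ_obj/ρ_fluid = 2.79/3.39 = 82.3%.

82.3%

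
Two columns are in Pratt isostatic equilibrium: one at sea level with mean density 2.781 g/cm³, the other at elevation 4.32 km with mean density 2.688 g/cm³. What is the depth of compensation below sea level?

ρ_ref D = ρ (D + h) → D (ρ_ref − ρ) = ρ h.
D = ρ h/(ρ_ref − ρ) = 2.688 × 4.32 km/(2.781 − 2.688) = 125 km.

125 km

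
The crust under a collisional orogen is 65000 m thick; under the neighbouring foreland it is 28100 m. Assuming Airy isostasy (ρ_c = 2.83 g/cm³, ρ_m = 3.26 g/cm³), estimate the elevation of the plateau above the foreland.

Excess crust Δ = 65000 m − 28100 m = 36900 m, split between elevation h and root r with h + r = Δ.
Airy balance ρ_c h = (ρ_m − ρ_c) r gives r = h ρ_c/(ρ_m − ρ_c), so h (1 + ρ_c/(ρ_m − ρ_c)) = Δ, i.e. h = Δ (ρ_m − ρ_c)/ρ_m.
h = 36900 m × 0.43/3.26 = 4870 m.

4870 m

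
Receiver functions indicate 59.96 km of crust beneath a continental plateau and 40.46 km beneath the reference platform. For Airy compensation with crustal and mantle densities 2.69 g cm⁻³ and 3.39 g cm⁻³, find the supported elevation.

Excess crust Δ = 59.96 km − 40.46 km = 19.5 km, split between elevation h and root r with h + r = Δ.
Airy balance ρ_c h = (ρ_m − ρ_c) r gives r = h ρ_c/(ρ_m − ρ_c), so h (1 + ρ_c/(ρ_m − ρ_c)) = Δ, i.e. h = Δ (ρ_m − ρ_c)/ρ_m.
h = 19.5 km × 0.7/3.39 = 4.03 km.

4.03 km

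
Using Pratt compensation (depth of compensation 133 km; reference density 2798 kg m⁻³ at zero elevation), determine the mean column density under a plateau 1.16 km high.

2770 kg m⁻³

Pratt balance: ρ_ref D = ρ (D + h).
ρ = ρ_ref D/(D + h) = 2798 × 133 km/(133 km + 1.16 km) = 2770 kg m⁻³.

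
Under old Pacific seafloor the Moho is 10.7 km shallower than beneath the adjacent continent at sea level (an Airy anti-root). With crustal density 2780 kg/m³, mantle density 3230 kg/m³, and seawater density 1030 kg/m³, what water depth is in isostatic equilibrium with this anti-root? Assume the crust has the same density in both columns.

2.75 km

Replacing a thickness d of crust by seawater at the top must be balanced by replacing crust with mantle at the base: d (ρ_c − ρ_w) = a (ρ_m − ρ_c).
d = a (ρ_m − ρ_c)/(ρ_c − ρ_w) = 10.7 km × 450/1750 = 2.75 km.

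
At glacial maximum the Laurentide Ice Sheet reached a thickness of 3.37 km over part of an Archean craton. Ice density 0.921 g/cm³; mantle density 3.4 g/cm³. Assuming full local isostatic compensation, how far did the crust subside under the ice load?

0.913 km

By Archimedes' principle applied to the lithosphere: the ice load ρ_ice t is balanced by mantle displaced below, ρ_m s.
s = t ρ_ice / ρ_m = 3.37 km × 0.921/3.4 = 0.913 km.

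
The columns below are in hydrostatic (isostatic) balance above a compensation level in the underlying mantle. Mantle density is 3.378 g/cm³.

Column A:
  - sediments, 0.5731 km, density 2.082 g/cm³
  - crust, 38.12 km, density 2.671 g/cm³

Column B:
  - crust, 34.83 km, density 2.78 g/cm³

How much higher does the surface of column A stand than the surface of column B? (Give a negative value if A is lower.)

2.03 km

For any compensation level in the mantle, the mantle terms cancel and isostasy reduces to e = (Σt_A − Σt_B) − (Σ(ρt)_A − Σ(ρt)_B) / ρ_m.
Σt_A = 38.6931 km; Σt_B = 34.83 km; Σ(ρt)_A = 103.011714; Σ(ρt)_B = 96.8274 (in km·g/cm³).
e = (38.6931 − 34.83) − (103.011714 − 96.8274) / 3.378 = 2.03 km.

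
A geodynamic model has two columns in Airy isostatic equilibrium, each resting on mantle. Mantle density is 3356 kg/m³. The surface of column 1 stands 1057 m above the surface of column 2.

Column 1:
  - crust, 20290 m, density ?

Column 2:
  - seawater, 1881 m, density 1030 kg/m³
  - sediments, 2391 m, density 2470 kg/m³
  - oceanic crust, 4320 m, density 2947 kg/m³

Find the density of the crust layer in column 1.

Take the compensation level at the base of the deeper column (depth z_c below the surface of column 1) and equate Σ ρ_i t_i down to z_c; mantle fills any gap and the z_c terms cancel.
Column 1: 20290×ρ + (z_c − 20290)×3356
Column 2: 1057×0 + 1881×1030 + 2391×2470 + 4320×2947 + (z_c − 1057 − 8592)×3356
The z_c×3356 term appears on both sides and cancels. Collect the known terms of each column as K = Σ(ρt)_known − 3356 × (depth of known layers): K_1 = 0 − 3356×20290 = −68093240; K_2 = 20574240 − 3356×(1057 + 8592) = −11807804.
Balance: K_1 + 20290×ρ = K_2, so ρ = (K_2 − K_1)/20290 = 56285400/20290 = 2770 kg/m³.

2770 kg/m³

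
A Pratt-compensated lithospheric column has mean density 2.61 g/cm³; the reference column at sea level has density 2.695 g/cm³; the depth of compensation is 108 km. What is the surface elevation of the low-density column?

ρ_ref D = ρ (D + h) → h = D (ρ_ref − ρ)/ρ.
h = 108 km × (2.695 − 2.61)/2.61 = 3.52 km.

3.52 km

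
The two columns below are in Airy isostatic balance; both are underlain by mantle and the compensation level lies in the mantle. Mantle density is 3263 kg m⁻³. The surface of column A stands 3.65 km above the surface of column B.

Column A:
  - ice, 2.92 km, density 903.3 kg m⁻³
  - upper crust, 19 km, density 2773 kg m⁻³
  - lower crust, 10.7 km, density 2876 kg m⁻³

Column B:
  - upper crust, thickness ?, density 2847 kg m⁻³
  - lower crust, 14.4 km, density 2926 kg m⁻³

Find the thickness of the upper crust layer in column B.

8.6 km

Take the compensation level at the base of the deeper column (depth z_c below the surface of column A) and equate Σ ρ_i t_i down to z_c; mantle fills any gap and the z_c terms cancel.
Column A: 2.92×903.3 + 19×2773 + 10.7×2876 + (z_c − 32.62)×3263
Column B: 3.65×0 + x×2847 + 14.4×2926 + (z_c − 3.65 − 14.4 − x)×3263
The z_c×3263 term appears on both sides and cancels. Collect the known terms of each column as K = Σ(ρt)_known − 3263 × (depth of known layers): K_A = 86097.836 − 3263×32.62 = −20341.224; K_B = 42134.4 − 3263×(3.65 + 14.4) = −16762.75.
Balance: K_A = K_B − x×(3263 − 2847), so x = (K_B − K_A)/(3263 − 2847) = 3578.47/416 = 8.6 km.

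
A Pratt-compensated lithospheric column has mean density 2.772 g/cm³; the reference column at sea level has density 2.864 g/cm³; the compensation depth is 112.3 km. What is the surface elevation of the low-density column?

3.73 km

ρ_ref D = ρ (D + h) → h = D (ρ_ref − ρ)/ρ.
h = 112.3 km × (2.864 − 2.772)/2.772 = 3.73 km.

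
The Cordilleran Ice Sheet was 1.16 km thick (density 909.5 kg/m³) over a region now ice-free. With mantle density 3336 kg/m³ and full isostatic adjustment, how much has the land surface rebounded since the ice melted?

Removing the load lets mantle flow back in; uplift u satisfies ρ_ice t = ρ_m u.
u = t ρ_ice/ρ_m = 1.16 km × 909.5/3336 = 0.316 km.

0.316 km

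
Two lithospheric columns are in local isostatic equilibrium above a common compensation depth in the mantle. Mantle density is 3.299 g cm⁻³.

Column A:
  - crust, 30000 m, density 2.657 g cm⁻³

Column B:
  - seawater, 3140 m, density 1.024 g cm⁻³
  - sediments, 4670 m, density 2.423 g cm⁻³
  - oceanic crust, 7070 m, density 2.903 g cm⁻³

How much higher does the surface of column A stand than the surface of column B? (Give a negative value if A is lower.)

1580 m

For any compensation level in the mantle, the mantle terms cancel and isostasy reduces to e = (Σt_A − Σt_B) − (Σ(ρt)_A − Σ(ρt)_B) / ρ_m.
Σt_A = 30000 m; Σt_B = 14880 m; Σ(ρt)_A = 79710; Σ(ρt)_B = 35054.98 (in m·g cm⁻³).
e = (30000 − 14880) − (79710 − 35054.98) / 3.299 = 1580 m.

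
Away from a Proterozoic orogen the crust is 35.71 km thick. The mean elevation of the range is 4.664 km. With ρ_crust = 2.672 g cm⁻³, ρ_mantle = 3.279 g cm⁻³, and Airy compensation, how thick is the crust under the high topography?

60.9 km

Root depth r = h ρ_c / (ρ_m − ρ_c) = 4.664 km × 2.672 / 0.607 = 20.53 km.
Total thickness = T + h + r = 35.71 km + 4.664 km + 20.53 km = 60.9 km.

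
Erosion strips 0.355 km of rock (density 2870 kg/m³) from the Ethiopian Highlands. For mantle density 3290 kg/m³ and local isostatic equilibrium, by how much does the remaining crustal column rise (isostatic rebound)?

0.31 km

Unloading: uplift u = e ρ_c/ρ_m = 0.355 km × 2870/3290 = 0.31 km.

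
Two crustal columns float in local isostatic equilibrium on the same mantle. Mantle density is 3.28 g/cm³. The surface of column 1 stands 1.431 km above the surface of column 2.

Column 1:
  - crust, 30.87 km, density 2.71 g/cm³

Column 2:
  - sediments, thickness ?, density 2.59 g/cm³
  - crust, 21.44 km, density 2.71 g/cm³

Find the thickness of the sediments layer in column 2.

Take the compensation level at the base of the deeper column (depth z_c below the surface of column 1) and equate Σ ρ_i t_i down to z_c; mantle fills any gap and the z_c terms cancel.
Column 1: 30.87×2.71 + (z_c − 30.87)×3.28
Column 2: 1.431×0 + x×2.59 + 21.44×2.71 + (z_c − 1.431 − 21.44 − x)×3.28
The z_c×3.28 term appears on both sides and cancels. Collect the known terms of each column as K = Σ(ρt)_known − 3.28 × (depth of known layers): K_1 = 83.6577 − 3.28×30.87 = −17.5959; K_2 = 58.1024 − 3.28×(1.431 + 21.44) = −16.91448.
Balance: K_1 = K_2 − x×(3.28 − 2.59), so x = (K_2 − K_1)/(3.28 − 2.59) = 0.68142/0.69 = 0.988 km.

0.988 km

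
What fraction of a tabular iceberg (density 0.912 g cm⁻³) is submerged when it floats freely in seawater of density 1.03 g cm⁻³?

Submerged fraction = ρ_obj/ρ_fluid = 0.912/1.03 = 0.885.

0.885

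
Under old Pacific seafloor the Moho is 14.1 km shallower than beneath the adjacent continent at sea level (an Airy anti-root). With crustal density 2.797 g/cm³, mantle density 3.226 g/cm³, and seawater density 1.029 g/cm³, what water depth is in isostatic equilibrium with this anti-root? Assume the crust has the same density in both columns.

3.42 km

Replacing a thickness d of crust by seawater at the top must be balanced by replacing crust with mantle at the base: d (ρ_c − ρ_w) = a (ρ_m − ρ_c).
d = a (ρ_m − ρ_c)/(ρ_c − ρ_w) = 14.1 km × 0.429/1.768 = 3.42 km.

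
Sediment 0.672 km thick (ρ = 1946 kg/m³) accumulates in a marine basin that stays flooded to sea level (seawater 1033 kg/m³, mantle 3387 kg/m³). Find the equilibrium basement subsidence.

0.261 km

Submarine loading: the sediment displaces seawater, and the subsidence is in turn flooded, so s (ρ_m − ρ_w) = t (ρ_sed − ρ_w).
s = 0.672 km × (1946 − 1033) / (3387 − 1033) = 0.261 km.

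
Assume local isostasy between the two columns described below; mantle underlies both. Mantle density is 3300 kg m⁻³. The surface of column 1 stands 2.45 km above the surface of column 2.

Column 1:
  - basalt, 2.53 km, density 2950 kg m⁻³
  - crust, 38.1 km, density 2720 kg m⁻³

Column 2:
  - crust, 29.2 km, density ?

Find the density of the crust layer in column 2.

2790 kg m⁻³

Take the compensation level at the base of the deeper column (depth z_c below the surface of column 1) and equate Σ ρ_i t_i down to z_c; mantle fills any gap and the z_c terms cancel.
Column 1: 2.53×2950 + 38.1×2720 + (z_c − 40.63)×3300
Column 2: 2.45×0 + 29.2×ρ + (z_c − 2.45 − 29.2)×3300
The z_c×3300 term appears on both sides and cancels. Collect the known terms of each column as K = Σ(ρt)_known − 3300 × (depth of known layers): K_1 = 111095.5 − 3300×40.63 = −22983.5; K_2 = 0 − 3300×(2.45 + 29.2) = −104445.
Balance: K_1 = K_2 + 29.2×ρ, so ρ = (K_1 − K_2)/29.2 = 81461.5/29.2 = 2790 kg m⁻³.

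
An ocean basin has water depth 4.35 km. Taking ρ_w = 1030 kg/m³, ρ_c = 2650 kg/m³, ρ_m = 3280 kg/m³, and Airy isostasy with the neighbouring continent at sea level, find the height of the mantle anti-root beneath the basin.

11.2 km

Isostatic balance requires: replacing crust with seawater at the top is compensated by replacing crust with mantle at the base: d (ρ_c − ρ_w) = a (ρ_m − ρ_c).
a = d (ρ_c − ρ_w)/(ρ_m − ρ_c) = 4.35 km × 1620/630 = 11.2 km.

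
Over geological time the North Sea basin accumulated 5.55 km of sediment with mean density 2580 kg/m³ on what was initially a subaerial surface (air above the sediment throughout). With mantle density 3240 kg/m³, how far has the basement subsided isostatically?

4.42 km

Subaerial load: s = t ρ_sed / ρ_m = 5.55 km × 2580/3240 = 4.42 km.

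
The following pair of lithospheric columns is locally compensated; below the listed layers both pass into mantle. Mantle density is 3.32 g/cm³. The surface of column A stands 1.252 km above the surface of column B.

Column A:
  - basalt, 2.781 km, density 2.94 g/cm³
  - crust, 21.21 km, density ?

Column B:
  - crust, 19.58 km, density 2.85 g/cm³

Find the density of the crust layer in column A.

Take the compensation level at the base of the deeper column (depth z_c below the surface of column A) and equate Σ ρ_i t_i down to z_c; mantle fills any gap and the z_c terms cancel.
Column A: 2.781×2.94 + 21.21×ρ + (z_c − 23.991)×3.32
Column B: 1.252×0 + 19.58×2.85 + (z_c − 1.252 − 19.58)×3.32
The z_c×3.32 term appears on both sides and cancels. Collect the known terms of each column as K = Σ(ρt)_known − 3.32 × (depth of known layers): K_A = 8.17614 − 3.32×23.991 = −71.47398; K_B = 55.803 − 3.32×(1.252 + 19.58) = −13.35924.
Balance: K_A + 21.21×ρ = K_B, so ρ = (K_B − K_A)/21.21 = 58.1147/21.21 = 2.74 g/cm³.

2.74 g/cm³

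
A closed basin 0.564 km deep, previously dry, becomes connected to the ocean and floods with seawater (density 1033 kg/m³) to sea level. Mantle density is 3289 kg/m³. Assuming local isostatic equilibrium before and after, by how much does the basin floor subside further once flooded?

0.258 km

After flooding the water column is d + s deep. Its weight must equal the weight of mantle displaced by the extra subsidence s: (d + s) ρ_w = s ρ_m.
s = d ρ_w / (ρ_m − ρ_w) = 0.564 km × 1033/(3289 − 1033) = 0.258 km.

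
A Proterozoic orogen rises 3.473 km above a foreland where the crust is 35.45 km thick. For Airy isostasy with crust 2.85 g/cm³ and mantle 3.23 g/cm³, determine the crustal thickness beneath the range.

Root depth r = h ρ_c / (ρ_m − ρ_c) = 3.473 km × 2.85 / 0.38 = 26.05 km.
Total thickness = T + h + r = 35.45 km + 3.473 km + 26.05 km = 65 km.

65 km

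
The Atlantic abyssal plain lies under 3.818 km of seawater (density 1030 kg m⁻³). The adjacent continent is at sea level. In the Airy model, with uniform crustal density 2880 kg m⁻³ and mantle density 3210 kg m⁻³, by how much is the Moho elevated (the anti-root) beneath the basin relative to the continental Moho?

21.4 km

For local isostatic compensation: replacing crust with seawater at the top is compensated by replacing crust with mantle at the base: d (ρ_c − ρ_w) = a (ρ_m − ρ_c).
a = d (ρ_c − ρ_w)/(ρ_m − ρ_c) = 3.818 km × 1850/330 = 21.4 km.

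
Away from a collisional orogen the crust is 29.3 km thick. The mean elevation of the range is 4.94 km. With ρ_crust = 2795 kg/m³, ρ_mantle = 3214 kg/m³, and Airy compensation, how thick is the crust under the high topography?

67.2 km

Root depth r = h ρ_c / (ρ_m − ρ_c) = 4.94 km × 2795 / 419 = 32.95 km.
Total thickness = T + h + r = 29.3 km + 4.94 km + 32.95 km = 67.2 km.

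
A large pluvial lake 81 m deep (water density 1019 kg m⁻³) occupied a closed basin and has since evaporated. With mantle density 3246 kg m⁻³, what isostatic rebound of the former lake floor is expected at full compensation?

u = d ρ_w/ρ_m = 81 m × 1019/3246 = 25.4 m.

25.4 m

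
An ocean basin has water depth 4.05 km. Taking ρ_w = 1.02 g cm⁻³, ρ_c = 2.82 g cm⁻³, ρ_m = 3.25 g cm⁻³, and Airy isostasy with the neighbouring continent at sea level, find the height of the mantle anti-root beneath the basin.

17 km

Balancing pressure at the compensation depth: replacing crust with seawater at the top is compensated by replacing crust with mantle at the base: d (ρ_c − ρ_w) = a (ρ_m − ρ_c).
a = d (ρ_c − ρ_w)/(ρ_m − ρ_c) = 4.05 km × 1.8/0.43 = 17 km.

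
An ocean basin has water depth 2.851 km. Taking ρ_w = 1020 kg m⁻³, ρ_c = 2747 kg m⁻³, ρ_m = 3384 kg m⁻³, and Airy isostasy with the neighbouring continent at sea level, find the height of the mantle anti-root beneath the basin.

Isostatic balance requires: replacing crust with seawater at the top is compensated by replacing crust with mantle at the base: d (ρ_c − ρ_w) = a (ρ_m − ρ_c).
a = d (ρ_c − ρ_w)/(ρ_m − ρ_c) = 2.851 km × 1727/637 = 7.73 km.

7.73 km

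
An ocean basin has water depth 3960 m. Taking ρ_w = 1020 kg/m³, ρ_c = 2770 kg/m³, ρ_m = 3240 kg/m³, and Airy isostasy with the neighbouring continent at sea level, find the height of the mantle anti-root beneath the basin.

Balancing pressure at the compensation depth: replacing crust with seawater at the top is compensated by replacing crust with mantle at the base: d (ρ_c − ρ_w) = a (ρ_m − ρ_c).
a = d (ρ_c − ρ_w)/(ρ_m − ρ_c) = 3960 m × 1750/470 = 14700 m.

14700 m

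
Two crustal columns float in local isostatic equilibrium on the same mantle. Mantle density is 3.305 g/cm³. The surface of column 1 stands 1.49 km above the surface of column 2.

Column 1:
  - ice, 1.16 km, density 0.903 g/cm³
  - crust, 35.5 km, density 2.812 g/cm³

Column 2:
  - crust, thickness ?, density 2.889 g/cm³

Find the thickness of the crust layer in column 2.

36.9 km

Take the compensation level at the base of the deeper column (depth z_c below the surface of column 1) and equate Σ ρ_i t_i down to z_c; mantle fills any gap and the z_c terms cancel.
Column 1: 1.16×0.903 + 35.5×2.812 + (z_c − 36.66)×3.305
Column 2: 1.49×0 + x×2.889 + (z_c − 1.49 − 0 − x)×3.305
The z_c×3.305 term appears on both sides and cancels. Collect the known terms of each column as K = Σ(ρt)_known − 3.305 × (depth of known layers): K_1 = 100.87348 − 3.305×36.66 = −20.28782; K_2 = 0 − 3.305×(1.49 + 0) = −4.92445.
Balance: K_1 = K_2 − x×(3.305 − 2.889), so x = (K_2 − K_1)/(3.305 − 2.889) = 15.3634/0.416 = 36.9 km.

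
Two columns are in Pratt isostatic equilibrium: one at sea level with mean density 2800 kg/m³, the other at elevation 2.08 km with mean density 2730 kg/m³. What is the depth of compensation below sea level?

81.1 km

ρ_ref D = ρ (D + h) → D (ρ_ref − ρ) = ρ h.
D = ρ h/(ρ_ref − ρ) = 2730 × 2.08 km/(2800 − 2730) = 81.1 km.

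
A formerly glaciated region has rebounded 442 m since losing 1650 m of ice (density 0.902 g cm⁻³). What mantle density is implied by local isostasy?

ρ_m = ρ_ice t / u = 0.902 × 1650 m/442 m = 3.37 g cm⁻³.

3.37 g cm⁻³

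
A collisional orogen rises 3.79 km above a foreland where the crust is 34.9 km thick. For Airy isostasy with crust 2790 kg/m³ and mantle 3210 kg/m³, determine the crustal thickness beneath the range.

63.9 km

Root depth r = h ρ_c / (ρ_m − ρ_c) = 3.79 km × 2790 / 420 = 25.18 km.
Total thickness = T + h + r = 34.9 km + 3.79 km + 25.18 km = 63.9 km.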